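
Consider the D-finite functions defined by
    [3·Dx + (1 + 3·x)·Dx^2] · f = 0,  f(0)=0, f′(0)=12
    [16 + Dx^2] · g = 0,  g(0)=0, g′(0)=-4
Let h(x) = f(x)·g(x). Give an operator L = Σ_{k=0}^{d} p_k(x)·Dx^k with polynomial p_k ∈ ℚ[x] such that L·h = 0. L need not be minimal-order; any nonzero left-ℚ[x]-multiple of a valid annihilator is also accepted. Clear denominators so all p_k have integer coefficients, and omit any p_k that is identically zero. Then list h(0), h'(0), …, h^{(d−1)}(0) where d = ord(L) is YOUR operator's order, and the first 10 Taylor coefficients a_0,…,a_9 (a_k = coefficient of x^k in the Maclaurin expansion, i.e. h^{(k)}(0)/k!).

L = (2272 + 127488·x + 781056·x^2 + 1769472·x^3 + 1327104·x^4) + (4416 + 50112·x + 165888·x^2 + 165888·x^3)·Dx + (1022 + 19392·x + 102816·x^2 + 221184·x^3 + 165888·x^4)·Dx^2 + (276 + 3132·x + 10368·x^2 + 10368·x^3)·Dx^3 + (55 + 714·x + 3375·x^2 + 6912·x^3 + 5184·x^4)·Dx^4  (order 4).
h: a_k = 0, 0, -48, 72, -16, 132, -496, 6168/5, -335312/105, 299974/35, …
ICs: h(0) = 0, h′(0) = 0, h′′(0) = -96, h′′′(0) = 432.

f: a_k = 0, 12, -18, 36, -81, 972/5, -486, 8748/7, -6561/2, 8748, …
g: a_k = 0, -4, 0, 32/3, 0, -128/15, 0, 1024/315, 0, -2048/2835, …
L₀ := L_f ⊗_s L_g (sym. prod.), ord ≤ 4.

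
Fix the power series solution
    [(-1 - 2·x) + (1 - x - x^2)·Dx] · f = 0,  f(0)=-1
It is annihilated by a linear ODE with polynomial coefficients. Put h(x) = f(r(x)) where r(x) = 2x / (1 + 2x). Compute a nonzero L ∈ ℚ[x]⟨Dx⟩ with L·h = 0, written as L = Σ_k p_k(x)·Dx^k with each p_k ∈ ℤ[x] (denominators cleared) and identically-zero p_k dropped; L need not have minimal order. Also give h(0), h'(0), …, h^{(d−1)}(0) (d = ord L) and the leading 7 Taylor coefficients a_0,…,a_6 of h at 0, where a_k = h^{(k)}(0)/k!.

f: a_k = -1, -1, -2, -3, -5, -8, -13, …
L₀ from L_f via x↦r, Dx↦r'^{-1}Dx.
L = (2 + 12·x) + (-1 - 4·x + 8·x^3)·Dx  (order 1).
h: a_k = -1, -2, -4, 0, -16, 32, -128, …
ICs: h(0) = -1.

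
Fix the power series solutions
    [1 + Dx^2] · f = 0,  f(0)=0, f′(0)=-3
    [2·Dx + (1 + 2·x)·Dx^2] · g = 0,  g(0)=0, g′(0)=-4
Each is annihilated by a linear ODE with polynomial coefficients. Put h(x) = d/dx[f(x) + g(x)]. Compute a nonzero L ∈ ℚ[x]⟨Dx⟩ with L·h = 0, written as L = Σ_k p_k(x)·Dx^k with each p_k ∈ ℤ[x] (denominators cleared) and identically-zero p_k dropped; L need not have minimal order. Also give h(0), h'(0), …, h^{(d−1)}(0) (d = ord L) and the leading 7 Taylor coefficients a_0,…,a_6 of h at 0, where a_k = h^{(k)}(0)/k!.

f: a_k = 0, -3, 0, 1/2, 0, -1/40, 0, …
g: a_k = 0, -4, 4, -16/3, 8, -64/5, 64/3, …
h₀=f+g: left-lcm gives L₀, ord ≤ 4.
Derive L from L₀ (diff closure).
L = (50 + 8·x + 8·x^2) + (9 + 22·x + 12·x^2 + 8·x^3)·Dx + (50 + 8·x + 8·x^2)·Dx^2 + (9 + 22·x + 12·x^2 + 8·x^3)·Dx^3  (order 3).
h: a_k = -7, 8, -29/2, 32, -513/8, 128, -61439/240, …
ICs: h(0) = -7, h′(0) = 8, h′′(0) = -29.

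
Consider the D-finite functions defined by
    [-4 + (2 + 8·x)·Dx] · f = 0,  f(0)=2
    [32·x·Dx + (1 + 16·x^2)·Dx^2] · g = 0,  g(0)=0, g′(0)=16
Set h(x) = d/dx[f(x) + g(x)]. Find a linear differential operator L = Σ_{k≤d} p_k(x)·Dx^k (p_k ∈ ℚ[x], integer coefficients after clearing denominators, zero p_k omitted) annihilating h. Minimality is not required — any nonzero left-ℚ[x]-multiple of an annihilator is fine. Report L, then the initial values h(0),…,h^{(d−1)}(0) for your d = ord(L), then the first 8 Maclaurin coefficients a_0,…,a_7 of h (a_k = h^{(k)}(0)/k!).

L = (-32 - 320·x + 1536·x^2 + 3072·x^3) + (-22 - 128·x + 320·x^2 + 6144·x^3 + 10752·x^4)·Dx + (-1 + 12·x + 96·x^2 + 384·x^3 + 1792·x^4 + 3072·x^5)·Dx^2  (order 2).
h: a_k = 20, -8, -232, -80, 4376, -1008, -61840, -13728, …
ICs: h(0) = 20, h′(0) = -8.

f: a_k = 2, 4, -4, 8, -20, 56, -168, 528, …
g: a_k = 0, 16, 0, -256/3, 0, 4096/5, 0, -65536/7, …
Weyl lclm of L_f,L_g ⇒ L₀ (ord ≤ 3).
h₀' ⇒ L via d/dx closure of L₀.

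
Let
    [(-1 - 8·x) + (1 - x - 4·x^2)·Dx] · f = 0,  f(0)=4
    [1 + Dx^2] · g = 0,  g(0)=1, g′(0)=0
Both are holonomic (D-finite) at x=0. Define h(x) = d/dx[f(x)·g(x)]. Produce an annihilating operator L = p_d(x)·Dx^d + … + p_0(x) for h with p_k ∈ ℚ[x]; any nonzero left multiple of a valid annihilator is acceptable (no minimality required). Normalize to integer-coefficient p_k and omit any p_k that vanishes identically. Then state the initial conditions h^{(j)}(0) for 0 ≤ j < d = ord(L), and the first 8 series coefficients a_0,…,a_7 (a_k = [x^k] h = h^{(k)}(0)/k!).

f: a_k = 4, 4, 20, 36, 116, 260, 724, 1764, …
g: a_k = 1, 0, -1/2, 0, 1/24, 0, -1/720, 0, …
L₀ := L_f ⊗_s L_g (sym. prod.), ord ≤ 2.
h=h₀': d/dx-closure on L₀ ⇒ L.
L = (159 - 2·x - 7·x^2 + 8·x^3 + 16·x^4) + (22 + 178·x + 24·x^2 + 64·x^3)·Dx + (-7 + 6·x + 25·x^2 + 8·x^3 + 16·x^4)·Dx^2  (order 2).
h: a_k = 4, 36, 102, 1274/3, 7265/6, 120029/30, 2060723/180, 14457427/420, …
ICs: h(0) = 4, h′(0) = 36.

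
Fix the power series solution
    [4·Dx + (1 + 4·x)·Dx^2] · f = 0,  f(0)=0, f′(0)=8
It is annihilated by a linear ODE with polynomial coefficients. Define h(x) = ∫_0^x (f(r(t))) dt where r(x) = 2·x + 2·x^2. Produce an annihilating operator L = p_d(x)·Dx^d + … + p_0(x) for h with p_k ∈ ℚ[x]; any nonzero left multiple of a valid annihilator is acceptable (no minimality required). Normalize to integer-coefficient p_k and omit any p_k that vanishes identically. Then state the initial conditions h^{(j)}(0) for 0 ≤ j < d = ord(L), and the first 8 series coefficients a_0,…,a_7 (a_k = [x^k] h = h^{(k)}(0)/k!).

L = (6 + 16·x + 16·x^2)·Dx^2 + (1 + 10·x + 24·x^2 + 16·x^3)·Dx^3  (order 3).
h: a_k = 0, 0, 8, -16, 160/3, -1088/5, 14848/15, -33792/7, …
ICs: h(0) = 0, h′(0) = 0, h′′(0) = 16.

f: a_k = 0, 8, -16, 128/3, -128, 2048/5, -4096/3, 32768/7, …
h₀=f(r): pull back L_f along r ⇒ L₀.
h=∫₀ˣh₀: take L = L₀·Dx.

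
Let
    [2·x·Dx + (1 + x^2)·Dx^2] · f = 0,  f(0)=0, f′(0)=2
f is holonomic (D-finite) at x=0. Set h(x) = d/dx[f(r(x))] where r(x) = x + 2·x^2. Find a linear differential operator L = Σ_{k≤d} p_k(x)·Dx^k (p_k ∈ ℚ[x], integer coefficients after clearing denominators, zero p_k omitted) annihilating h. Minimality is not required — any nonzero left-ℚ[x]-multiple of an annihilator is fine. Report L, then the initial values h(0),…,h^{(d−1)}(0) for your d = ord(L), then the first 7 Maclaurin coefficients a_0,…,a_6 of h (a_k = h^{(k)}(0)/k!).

f: a_k = 0, 2, 0, -2/3, 0, 2/5, 0, …
Substitute x→r, Dx→(1/r')Dx; clear ⇒ L₀.
Derive L from L₀ (diff closure).
L = (-4 + 2·x + 16·x^2 + 48·x^3 + 48·x^4) + (1 + 4·x + x^2 + 8·x^3 + 20·x^4 + 16·x^5)·Dx  (order 1).
h: a_k = 2, 8, -2, -16, -38, -8, 110, …
ICs: h(0) = 2.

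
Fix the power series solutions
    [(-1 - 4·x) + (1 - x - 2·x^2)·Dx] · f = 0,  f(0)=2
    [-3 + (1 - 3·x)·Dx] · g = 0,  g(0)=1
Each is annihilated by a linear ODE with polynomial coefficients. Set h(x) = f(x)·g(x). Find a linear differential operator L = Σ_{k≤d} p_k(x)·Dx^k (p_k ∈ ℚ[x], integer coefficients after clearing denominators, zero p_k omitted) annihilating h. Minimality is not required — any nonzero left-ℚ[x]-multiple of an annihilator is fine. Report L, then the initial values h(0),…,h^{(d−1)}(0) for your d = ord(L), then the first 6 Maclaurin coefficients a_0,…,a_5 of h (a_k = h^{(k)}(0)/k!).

f: a_k = 2, 2, 6, 10, 22, 42, …
g: a_k = 1, 3, 9, 27, 81, 243, …
L₀ := L_f ⊗_s L_g (sym. prod.), ord ≤ 1.
L = (-4 + 2·x + 18·x^2) + (1 - 4·x + x^2 + 6·x^3)·Dx  (order 1).
h: a_k = 2, 8, 30, 100, 322, 1008, …
ICs: h(0) = 2.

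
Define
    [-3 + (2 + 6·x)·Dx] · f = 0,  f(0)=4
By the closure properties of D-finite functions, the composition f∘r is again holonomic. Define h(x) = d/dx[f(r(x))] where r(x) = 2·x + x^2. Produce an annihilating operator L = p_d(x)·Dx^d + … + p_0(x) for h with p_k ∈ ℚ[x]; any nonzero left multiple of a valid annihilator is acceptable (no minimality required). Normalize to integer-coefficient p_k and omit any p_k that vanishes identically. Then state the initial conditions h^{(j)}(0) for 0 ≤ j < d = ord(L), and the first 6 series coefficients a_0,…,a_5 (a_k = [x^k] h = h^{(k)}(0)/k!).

L = -2 + (-1 - 7·x - 9·x^2 - 3·x^3)·Dx  (order 1).
h: a_k = 12, -24, 108, -504, 2430, -11988, …
ICs: h(0) = 12.

f: a_k = 4, 6, -9/2, 27/4, -405/32, 1701/64, …
Change of var in L_f (x↦r) gives L₀.
Derive L from L₀ (diff closure).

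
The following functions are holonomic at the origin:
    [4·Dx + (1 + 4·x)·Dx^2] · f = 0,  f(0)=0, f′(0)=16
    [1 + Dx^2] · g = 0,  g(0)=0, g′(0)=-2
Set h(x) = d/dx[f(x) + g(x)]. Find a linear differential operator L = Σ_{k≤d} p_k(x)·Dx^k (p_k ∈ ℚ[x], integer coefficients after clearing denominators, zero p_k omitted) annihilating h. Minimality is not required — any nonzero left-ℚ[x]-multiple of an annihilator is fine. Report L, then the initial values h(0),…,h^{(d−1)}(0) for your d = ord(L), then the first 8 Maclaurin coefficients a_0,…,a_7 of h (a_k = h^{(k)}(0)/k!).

f: a_k = 0, 16, -32, 256/3, -256, 4096/5, -8192/3, 65536/7, …
g: a_k = 0, -2, 0, 1/3, 0, -1/60, 0, 1/2520, …
f+g: L₀ = lclm(L_f,L_g), ord ≤ 2+2.
h=h₀': d/dx-closure on L₀ ⇒ L.
L = (388 + 32·x + 64·x^2) + (33 + 140·x + 48·x^2 + 64·x^3)·Dx + (388 + 32·x + 64·x^2)·Dx^2 + (33 + 140·x + 48·x^2 + 64·x^3)·Dx^3  (order 3).
h: a_k = 14, -64, 257, -1024, 49151/12, -16384, 23592961/360, -262144, …
ICs: h(0) = 14, h′(0) = -64, h′′(0) = 514.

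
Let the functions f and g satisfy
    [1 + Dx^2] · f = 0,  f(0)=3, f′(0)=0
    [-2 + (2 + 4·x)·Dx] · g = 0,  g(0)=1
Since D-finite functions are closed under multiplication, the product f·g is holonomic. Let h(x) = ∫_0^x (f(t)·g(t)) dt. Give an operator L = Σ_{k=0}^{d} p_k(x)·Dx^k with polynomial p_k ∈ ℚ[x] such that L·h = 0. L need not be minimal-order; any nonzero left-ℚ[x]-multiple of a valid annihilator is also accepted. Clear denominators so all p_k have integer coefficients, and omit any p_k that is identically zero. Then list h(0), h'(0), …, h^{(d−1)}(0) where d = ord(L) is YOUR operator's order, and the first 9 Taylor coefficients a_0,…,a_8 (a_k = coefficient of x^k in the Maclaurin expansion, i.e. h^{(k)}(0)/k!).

f: a_k = 3, 0, -3/2, 0, 1/8, 0, -1/240, 0, 1/13440, …
g: a_k = 1, 1, -1/2, 1/2, -5/8, 7/8, -21/16, 33/16, -429/128, …
Product ⇒ symmetric product L₀, ord ≤ 2.
∫: right-multiply L₀ by Dx.
L = (4 + 4·x + 4·x^2)·Dx + (-2 - 4·x)·Dx^2 + (1 + 4·x + 4·x^2)·Dx^3  (order 3).
h: a_k = 0, 3, 3/2, -1, 0, -1/5, 1/3, -46/105, 37/60, …
ICs: h(0) = 0, h′(0) = 3, h′′(0) = 3.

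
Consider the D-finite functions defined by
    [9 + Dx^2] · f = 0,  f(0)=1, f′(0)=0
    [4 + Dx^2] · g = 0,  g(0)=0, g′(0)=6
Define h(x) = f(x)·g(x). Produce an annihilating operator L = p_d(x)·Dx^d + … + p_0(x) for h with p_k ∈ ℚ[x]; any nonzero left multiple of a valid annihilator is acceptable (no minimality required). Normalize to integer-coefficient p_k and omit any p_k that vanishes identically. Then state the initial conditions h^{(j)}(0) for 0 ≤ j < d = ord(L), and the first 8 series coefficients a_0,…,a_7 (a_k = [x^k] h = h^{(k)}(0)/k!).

L = 25 + 26·Dx^2 + Dx^4  (order 4).
h: a_k = 0, 6, 0, -31, 0, 781/20, 0, -19531/840, …
ICs: h(0) = 0, h′(0) = 6, h′′(0) = 0, h′′′(0) = -186.

f: a_k = 1, 0, -9/2, 0, 27/8, 0, -81/80, 0, …
g: a_k = 0, 6, 0, -4, 0, 4/5, 0, -8/105, …
L₀ := L_f ⊗_s L_g (sym. prod.), ord ≤ 4.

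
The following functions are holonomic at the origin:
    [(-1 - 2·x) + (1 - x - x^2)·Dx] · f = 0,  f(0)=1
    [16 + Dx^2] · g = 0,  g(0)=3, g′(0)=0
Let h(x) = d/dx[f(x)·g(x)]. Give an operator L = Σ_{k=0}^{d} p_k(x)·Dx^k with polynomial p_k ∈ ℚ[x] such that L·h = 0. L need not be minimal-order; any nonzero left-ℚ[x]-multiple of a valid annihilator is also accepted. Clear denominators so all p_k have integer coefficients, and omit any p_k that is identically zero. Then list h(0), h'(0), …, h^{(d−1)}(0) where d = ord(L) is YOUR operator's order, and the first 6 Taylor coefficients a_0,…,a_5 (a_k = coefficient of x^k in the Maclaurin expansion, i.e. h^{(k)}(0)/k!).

L = (54 - 256·x - 128·x^2 + 256·x^3 + 128·x^4) + (-13 - 10·x + 48·x^2 + 32·x^3)·Dx + (7 - 15·x - 7·x^2 + 16·x^3 + 8·x^4)·Dx^2  (order 2).
h: a_k = 3, -36, -45, -4, -80, -1022/5, …
ICs: h(0) = 3, h′(0) = -36.

f: a_k = 1, 1, 2, 3, 5, 8, …
g: a_k = 3, 0, -24, 0, 32, 0, …
Sym-product of L_f,L_g gives L₀ (≤ ord 2).
Derive L from L₀ (diff closure).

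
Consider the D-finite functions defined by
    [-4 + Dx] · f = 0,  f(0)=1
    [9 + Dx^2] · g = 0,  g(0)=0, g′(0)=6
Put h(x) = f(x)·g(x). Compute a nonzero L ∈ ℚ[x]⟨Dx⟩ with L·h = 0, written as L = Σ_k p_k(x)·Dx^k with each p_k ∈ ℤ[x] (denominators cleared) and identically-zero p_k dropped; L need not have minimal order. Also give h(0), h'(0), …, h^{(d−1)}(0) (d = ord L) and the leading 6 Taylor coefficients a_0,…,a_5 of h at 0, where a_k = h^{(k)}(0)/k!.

L = 25 - 8·Dx + Dx^2  (order 2).
h: a_k = 0, 6, 24, 39, 28, -79/20, …
ICs: h(0) = 0, h′(0) = 6.

f: a_k = 1, 4, 8, 32/3, 32/3, 128/15, …
g: a_k = 0, 6, 0, -9, 0, 81/20, …
Product ⇒ symmetric product L₀, ord ≤ 2.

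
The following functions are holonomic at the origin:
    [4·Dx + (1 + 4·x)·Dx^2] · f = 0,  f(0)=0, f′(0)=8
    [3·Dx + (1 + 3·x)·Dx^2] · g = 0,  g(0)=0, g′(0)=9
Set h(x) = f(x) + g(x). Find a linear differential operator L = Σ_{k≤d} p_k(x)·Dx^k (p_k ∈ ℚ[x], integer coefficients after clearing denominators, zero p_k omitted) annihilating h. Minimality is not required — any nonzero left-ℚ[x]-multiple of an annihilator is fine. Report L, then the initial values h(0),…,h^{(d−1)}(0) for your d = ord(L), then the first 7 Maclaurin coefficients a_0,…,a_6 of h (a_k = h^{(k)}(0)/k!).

f: a_k = 0, 8, -16, 128/3, -128, 2048/5, -4096/3, …
g: a_k = 0, 9, -27/2, 27, -243/4, 729/5, -729/2, …
L₀ := lclm(L_f,L_g); ord L₀ ≤ 2+2.
L = 24·Dx + (14 + 48·x)·Dx^2 + (1 + 7·x + 12·x^2)·Dx^3  (order 3).
h: a_k = 0, 17, -59/2, 209/3, -755/4, 2777/5, -10379/6, …
ICs: h(0) = 0, h′(0) = 17, h′′(0) = -59.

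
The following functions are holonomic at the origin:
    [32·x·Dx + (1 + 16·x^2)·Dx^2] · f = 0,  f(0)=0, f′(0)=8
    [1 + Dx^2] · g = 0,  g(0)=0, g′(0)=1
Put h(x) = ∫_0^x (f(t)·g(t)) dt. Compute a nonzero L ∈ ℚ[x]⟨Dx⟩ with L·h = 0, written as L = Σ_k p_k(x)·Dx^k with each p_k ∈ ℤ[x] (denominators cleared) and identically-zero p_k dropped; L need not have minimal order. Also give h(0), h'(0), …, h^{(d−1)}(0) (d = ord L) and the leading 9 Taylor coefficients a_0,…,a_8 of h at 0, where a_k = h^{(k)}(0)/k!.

L = (1105 + 51776·x^2 + 22016·x^4 + 16384·x^6 + 65536·x^8)·Dx + (2112·x + 35840·x^3 + 49152·x^5 + 262144·x^7)·Dx^2 + (1122 + 52352·x^2 + 27648·x^4 + 32768·x^6 + 131072·x^8)·Dx^3 + (2112·x + 35840·x^3 + 49152·x^5 + 262144·x^7)·Dx^4 + (17 + 576·x^2 + 5632·x^4 + 16384·x^6 + 65536·x^8)·Dx^5  (order 5).
h: a_k = 0, 0, 0, 8/3, 0, -44/5, 0, 3751/63, 0, …
ICs: h(0) = 0, h′(0) = 0, h′′(0) = 0, h′′′(0) = 16, h′′′′(0) = 0.

f: a_k = 0, 8, 0, -128/3, 0, 2048/5, 0, -32768/7, 0, …
g: a_k = 0, 1, 0, -1/6, 0, 1/120, 0, -1/5040, 0, …
h₀=f·g: eliminate ⇒ L₀, order ≤ 2·2.
∫: right-multiply L₀ by Dx.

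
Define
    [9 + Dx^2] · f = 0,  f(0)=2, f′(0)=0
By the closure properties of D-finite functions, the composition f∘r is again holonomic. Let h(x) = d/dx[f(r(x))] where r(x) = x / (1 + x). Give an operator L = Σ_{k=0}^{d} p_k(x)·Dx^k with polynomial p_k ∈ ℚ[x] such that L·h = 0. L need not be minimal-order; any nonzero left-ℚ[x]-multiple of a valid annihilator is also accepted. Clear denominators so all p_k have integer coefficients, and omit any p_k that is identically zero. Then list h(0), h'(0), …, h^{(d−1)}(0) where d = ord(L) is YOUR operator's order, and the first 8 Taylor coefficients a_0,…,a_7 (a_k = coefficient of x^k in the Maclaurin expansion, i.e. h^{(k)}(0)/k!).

L = (15 + 12·x + 6·x^2) + (6 + 18·x + 18·x^2 + 6·x^3)·Dx + (1 + 4·x + 6·x^2 + 4·x^3 + x^4)·Dx^2  (order 2).
h: a_k = 0, -18, 54, -81, 45, 2457/20, -9639/20, 293553/280, …
ICs: h(0) = 0, h′(0) = -18.

f: a_k = 2, 0, -9, 0, 27/4, 0, -81/40, 0, …
Substitute x→r, Dx→(1/r')Dx; clear ⇒ L₀.
h₀' ⇒ L via d/dx closure of L₀.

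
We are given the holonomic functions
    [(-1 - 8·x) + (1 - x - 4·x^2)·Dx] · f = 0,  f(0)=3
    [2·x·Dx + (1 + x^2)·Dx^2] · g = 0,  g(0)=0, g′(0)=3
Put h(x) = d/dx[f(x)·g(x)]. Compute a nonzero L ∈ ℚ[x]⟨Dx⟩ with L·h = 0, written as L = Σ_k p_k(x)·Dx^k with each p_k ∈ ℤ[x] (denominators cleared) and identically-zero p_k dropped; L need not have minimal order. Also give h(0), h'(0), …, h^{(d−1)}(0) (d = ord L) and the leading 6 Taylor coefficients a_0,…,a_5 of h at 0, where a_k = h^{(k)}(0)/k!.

L = (86 + 318·x^2 + 96·x^3 + 576·x^4) + (13 + 106·x + 57·x^2 + 334·x^3 + 96·x^4 + 384·x^5)·Dx + (-4 + 3·x + x^2 + 19·x^3 + 53·x^4 + 16·x^5 + 48·x^6)·Dx^2  (order 2).
h: a_k = 9, 18, 126, 312, 1239, 16794/5, …
ICs: h(0) = 9, h′(0) = 18.

f: a_k = 3, 3, 15, 27, 87, 195, …
g: a_k = 0, 3, 0, -1, 0, 3/5, …
L₀ := L_f ⊗_s L_g (sym. prod.), ord ≤ 2.
h₀' ⇒ L via d/dx closure of L₀.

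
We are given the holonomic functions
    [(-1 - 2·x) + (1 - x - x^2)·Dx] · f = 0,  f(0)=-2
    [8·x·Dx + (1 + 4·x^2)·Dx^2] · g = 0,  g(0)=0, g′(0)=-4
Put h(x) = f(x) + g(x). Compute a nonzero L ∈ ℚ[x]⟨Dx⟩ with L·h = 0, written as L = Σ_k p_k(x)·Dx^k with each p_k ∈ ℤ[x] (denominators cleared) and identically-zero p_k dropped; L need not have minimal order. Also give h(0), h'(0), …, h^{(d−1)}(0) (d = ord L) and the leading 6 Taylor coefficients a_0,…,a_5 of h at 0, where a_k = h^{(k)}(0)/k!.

L = (-16 + 64·x + 400·x^2 + 576·x^3 + 696·x^4 + 96·x^6)·Dx + (13 + 24·x + 22·x^2 + 204·x^3 + 548·x^4 + 488·x^5 + 48·x^6 + 96·x^7)·Dx^2 + (-2 - 5·x - 14·x^2 + 2·x^3 - 13·x^4 + 92·x^5 + 48·x^6 + 16·x^7 + 16·x^8)·Dx^3  (order 3).
h: a_k = -2, -6, -4, -2/3, -10, -144/5, …
ICs: h(0) = -2, h′(0) = -6, h′′(0) = -8.

f: a_k = -2, -2, -4, -6, -10, -16, …
g: a_k = 0, -4, 0, 16/3, 0, -64/5, …
f+g: L₀ = lclm(L_f,L_g), ord ≤ 1+2.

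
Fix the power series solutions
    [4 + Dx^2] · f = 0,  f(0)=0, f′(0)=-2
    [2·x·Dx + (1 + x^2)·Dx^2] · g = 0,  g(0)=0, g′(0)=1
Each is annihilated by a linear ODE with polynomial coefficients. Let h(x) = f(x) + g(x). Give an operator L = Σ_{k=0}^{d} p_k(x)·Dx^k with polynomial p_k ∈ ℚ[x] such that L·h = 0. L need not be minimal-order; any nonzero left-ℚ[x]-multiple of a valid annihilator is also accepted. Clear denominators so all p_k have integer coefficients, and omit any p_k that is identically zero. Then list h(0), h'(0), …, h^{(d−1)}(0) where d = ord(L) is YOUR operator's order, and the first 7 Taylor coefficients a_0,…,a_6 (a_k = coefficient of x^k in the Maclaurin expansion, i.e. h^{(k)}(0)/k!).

f: a_k = 0, -2, 0, 4/3, 0, -4/15, 0, …
g: a_k = 0, 1, 0, -1/3, 0, 1/5, 0, …
L₀ := lclm(L_f,L_g); ord L₀ ≤ 2+2.
L = (-32·x + 80·x^3 + 16·x^5)·Dx + (4 + 32·x^2 + 36·x^4 + 8·x^6)·Dx^2 + (-8·x + 20·x^3 + 4·x^5)·Dx^3 + (1 + 8·x^2 + 9·x^4 + 2·x^6)·Dx^4  (order 4).
h: a_k = 0, -1, 0, 1, 0, -1/15, 0, …
ICs: h(0) = 0, h′(0) = -1, h′′(0) = 0, h′′′(0) = 6.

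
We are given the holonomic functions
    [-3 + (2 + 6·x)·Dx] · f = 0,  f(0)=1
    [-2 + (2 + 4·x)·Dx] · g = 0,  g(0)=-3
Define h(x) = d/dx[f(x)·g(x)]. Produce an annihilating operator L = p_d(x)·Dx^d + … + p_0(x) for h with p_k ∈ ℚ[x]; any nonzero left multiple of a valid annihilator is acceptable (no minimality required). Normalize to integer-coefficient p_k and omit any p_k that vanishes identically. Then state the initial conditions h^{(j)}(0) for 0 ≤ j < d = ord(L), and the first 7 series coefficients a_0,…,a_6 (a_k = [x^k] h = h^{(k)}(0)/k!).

f: a_k = 1, 3/2, -9/8, 27/16, -405/128, 1701/256, -15309/1024, …
g: a_k = -3, -3, 3/2, -3/2, 15/8, -21/8, 63/16, …
f·g: L₀ = L_f ⊗_s L_g, ord ≤ 1·1.
Derive L from L₀ (diff closure).
L = -1 + (-10 - 74·x - 180·x^2 - 144·x^3)·Dx  (order 1).
h: a_k = -15/2, 3/4, -45/16, 303/32, -7725/256, 47709/512, -578025/2048, …
ICs: h(0) = -15/2.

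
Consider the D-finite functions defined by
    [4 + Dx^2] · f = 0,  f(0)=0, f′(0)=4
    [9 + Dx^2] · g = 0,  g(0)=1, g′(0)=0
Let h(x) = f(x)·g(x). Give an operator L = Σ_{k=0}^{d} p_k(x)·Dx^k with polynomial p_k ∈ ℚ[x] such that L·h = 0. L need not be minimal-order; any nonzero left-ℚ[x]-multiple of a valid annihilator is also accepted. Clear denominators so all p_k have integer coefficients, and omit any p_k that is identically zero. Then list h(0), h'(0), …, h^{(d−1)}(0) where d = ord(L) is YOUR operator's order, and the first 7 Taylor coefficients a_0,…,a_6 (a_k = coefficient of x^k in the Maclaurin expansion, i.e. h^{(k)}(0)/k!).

L = 25 + 26·Dx^2 + Dx^4  (order 4).
h: a_k = 0, 4, 0, -62/3, 0, 781/30, 0, …
ICs: h(0) = 0, h′(0) = 4, h′′(0) = 0, h′′′(0) = -124.

f: a_k = 0, 4, 0, -8/3, 0, 8/15, 0, …
g: a_k = 1, 0, -9/2, 0, 27/8, 0, -81/80, …
f·g: L₀ = L_f ⊗_s L_g, ord ≤ 2·2.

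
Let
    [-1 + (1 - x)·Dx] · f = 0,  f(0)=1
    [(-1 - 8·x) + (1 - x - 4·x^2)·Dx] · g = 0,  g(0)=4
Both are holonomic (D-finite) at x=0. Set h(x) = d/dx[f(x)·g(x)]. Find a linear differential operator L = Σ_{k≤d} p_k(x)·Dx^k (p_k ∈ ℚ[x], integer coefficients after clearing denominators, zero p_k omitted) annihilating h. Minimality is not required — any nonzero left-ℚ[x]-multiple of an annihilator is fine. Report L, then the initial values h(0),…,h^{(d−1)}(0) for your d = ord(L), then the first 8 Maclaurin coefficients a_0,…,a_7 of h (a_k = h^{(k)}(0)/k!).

f: a_k = 1, 1, 1, 1, 1, 1, 1, 1, …
g: a_k = 4, 4, 20, 36, 116, 260, 724, 1764, …
f·g: L₀ = L_f ⊗_s L_g, ord ≤ 1·1.
h=h₀': d/dx-closure on L₀ ⇒ L.
L = (7 + 6·x + 3·x^2 - 96·x^3 + 96·x^4) + (-1 - x + 15·x^2 - 7·x^3 - 30·x^4 + 24·x^5)·Dx  (order 1).
h: a_k = 8, 56, 192, 720, 2200, 6984, 20496, 60704, …
ICs: h(0) = 8.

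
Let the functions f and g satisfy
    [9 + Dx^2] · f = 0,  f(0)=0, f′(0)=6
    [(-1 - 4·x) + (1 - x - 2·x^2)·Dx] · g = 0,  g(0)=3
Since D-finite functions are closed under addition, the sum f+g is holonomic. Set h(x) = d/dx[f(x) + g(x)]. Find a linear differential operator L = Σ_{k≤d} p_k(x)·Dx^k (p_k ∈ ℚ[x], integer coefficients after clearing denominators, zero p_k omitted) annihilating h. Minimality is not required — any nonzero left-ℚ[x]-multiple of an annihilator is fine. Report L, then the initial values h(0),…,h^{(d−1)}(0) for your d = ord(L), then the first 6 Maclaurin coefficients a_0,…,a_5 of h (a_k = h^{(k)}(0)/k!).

L = (954 + 3600·x + 8154·x^2 + 4140·x^3 + 5760·x^4 + 3888·x^5 + 2592·x^6) + (-117 - 369·x + 585·x^2 + 747·x^3 + 90·x^4 + 828·x^5 + 1512·x^6 + 864·x^7)·Dx + (106 + 400·x + 906·x^2 + 460·x^3 + 640·x^4 + 432·x^5 + 288·x^6)·Dx^2 + (-13 - 41·x + 65·x^2 + 83·x^3 + 10·x^4 + 92·x^5 + 168·x^6 + 96·x^7)·Dx^3  (order 3).
h: a_k = 9, 18, 18, 132, 1341/4, 774, …
ICs: h(0) = 9, h′(0) = 18, h′′(0) = 36.

f: a_k = 0, 6, 0, -9, 0, 81/20, …
g: a_k = 3, 3, 9, 15, 33, 63, …
Sum ⇒ L₀ = lclm(L_f,L_g) in ℚ(x)⟨Dx⟩.
Derive L from L₀ (diff closure).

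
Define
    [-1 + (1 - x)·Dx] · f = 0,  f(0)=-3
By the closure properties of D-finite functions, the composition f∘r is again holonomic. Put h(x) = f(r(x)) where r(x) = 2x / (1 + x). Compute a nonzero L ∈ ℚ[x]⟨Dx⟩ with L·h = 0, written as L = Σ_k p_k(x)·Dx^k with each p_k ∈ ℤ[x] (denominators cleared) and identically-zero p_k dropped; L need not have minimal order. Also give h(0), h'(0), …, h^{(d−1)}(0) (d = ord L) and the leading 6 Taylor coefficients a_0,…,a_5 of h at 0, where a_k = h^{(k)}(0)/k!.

L = 2 + (-1 + x^2)·Dx  (order 1).
h: a_k = -3, -6, -6, -6, -6, -6, …
ICs: h(0) = -3.

f: a_k = -3, -3, -3, -3, -3, -3, …
Change of var in L_f (x↦r) gives L₀.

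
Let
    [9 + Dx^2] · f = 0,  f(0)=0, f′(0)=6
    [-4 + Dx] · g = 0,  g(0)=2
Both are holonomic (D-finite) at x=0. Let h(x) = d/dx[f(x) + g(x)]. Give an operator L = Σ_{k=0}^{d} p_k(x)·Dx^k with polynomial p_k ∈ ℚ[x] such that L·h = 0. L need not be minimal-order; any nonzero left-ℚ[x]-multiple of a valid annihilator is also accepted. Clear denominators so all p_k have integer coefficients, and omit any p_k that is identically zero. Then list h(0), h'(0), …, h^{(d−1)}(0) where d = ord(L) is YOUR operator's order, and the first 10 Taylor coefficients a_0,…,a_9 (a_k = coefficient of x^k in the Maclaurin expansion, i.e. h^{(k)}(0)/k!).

f: a_k = 0, 6, 0, -9, 0, 81/20, 0, -243/280, 0, 243/2240, …
g: a_k = 2, 8, 16, 64/3, 64/3, 256/15, 512/45, 2048/315, 1024/315, 4096/2835, …
Weyl lclm of L_f,L_g ⇒ L₀ (ord ≤ 3).
Differentiate: ansatz ord ≤ ord L₀ ⇒ L.
L = 36 - 9·Dx + 4·Dx^2 - Dx^3  (order 3).
h: a_k = 14, 32, 37, 256/3, 1267/12, 1024/15, 14197/360, 8192/315, 40261/2880, 16384/2835, …
ICs: h(0) = 14, h′(0) = 32, h′′(0) = 74.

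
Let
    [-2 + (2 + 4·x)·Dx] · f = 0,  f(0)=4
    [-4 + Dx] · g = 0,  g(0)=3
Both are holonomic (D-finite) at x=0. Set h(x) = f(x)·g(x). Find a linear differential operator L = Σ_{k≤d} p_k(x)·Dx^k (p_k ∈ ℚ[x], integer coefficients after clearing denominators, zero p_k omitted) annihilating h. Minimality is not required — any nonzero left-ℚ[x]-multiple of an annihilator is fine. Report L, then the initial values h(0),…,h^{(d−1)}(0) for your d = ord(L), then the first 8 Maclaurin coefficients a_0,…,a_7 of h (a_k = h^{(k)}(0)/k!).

L = (-5 - 8·x) + (1 + 2·x)·Dx  (order 1).
h: a_k = 12, 60, 138, 206, 449/2, 1949/10, 1643/12, 36047/420, …
ICs: h(0) = 12.

f: a_k = 4, 4, -2, 2, -5/2, 7/2, -21/4, 33/4, …
g: a_k = 3, 12, 24, 32, 32, 128/5, 256/15, 1024/105, …
Product ⇒ symmetric product L₀, ord ≤ 1.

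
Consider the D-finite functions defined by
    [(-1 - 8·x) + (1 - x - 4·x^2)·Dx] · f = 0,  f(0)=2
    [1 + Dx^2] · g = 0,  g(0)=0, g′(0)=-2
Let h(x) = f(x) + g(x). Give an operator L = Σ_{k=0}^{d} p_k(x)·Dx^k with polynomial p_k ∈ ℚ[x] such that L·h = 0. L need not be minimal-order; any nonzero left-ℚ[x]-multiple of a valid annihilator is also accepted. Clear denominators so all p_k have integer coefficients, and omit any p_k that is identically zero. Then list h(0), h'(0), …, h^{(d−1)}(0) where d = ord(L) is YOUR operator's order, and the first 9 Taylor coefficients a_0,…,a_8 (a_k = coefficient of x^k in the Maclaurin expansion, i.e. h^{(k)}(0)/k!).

f: a_k = 2, 2, 10, 18, 58, 130, 362, 882, 2330, …
g: a_k = 0, -2, 0, 1/3, 0, -1/60, 0, 1/2520, 0, …
L₀ := lclm(L_f,L_g); ord L₀ ≤ 1+2.
L = (55 + 486·x + 553·x^2 + 1488·x^3 + 80·x^4 + 128·x^5) + (-11 - 11·x - 23·x^2 + 169·x^3 + 348·x^4 + 48·x^5 + 64·x^6)·Dx + (55 + 486·x + 553·x^2 + 1488·x^3 + 80·x^4 + 128·x^5)·Dx^2 + (-11 - 11·x - 23·x^2 + 169·x^3 + 348·x^4 + 48·x^5 + 64·x^6)·Dx^3  (order 3).
h: a_k = 2, 0, 10, 55/3, 58, 7799/60, 362, 2222641/2520, 2330, …
ICs: h(0) = 2, h′(0) = 0, h′′(0) = 20.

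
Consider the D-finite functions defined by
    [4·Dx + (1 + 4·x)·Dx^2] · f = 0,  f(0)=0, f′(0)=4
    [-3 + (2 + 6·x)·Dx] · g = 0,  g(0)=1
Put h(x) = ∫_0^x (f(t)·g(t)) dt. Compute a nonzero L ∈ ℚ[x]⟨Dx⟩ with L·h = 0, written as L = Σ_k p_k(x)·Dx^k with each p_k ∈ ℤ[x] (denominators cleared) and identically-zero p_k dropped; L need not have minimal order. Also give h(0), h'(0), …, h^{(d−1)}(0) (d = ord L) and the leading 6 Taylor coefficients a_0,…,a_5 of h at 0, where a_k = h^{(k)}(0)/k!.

f: a_k = 0, 4, -8, 64/3, -64, 1024/5, …
g: a_k = 1, 3/2, -9/8, 27/16, -405/128, 1701/256, …
h₀=f·g: eliminate ⇒ L₀, order ≤ 2·1.
Integrate: L := L₀·Dx.
L = (3 + 36·x)·Dx + (4 + 12·x)·Dx^2 + (4 + 40·x + 132·x^2 + 144·x^3)·Dx^3  (order 3).
h: a_k = 0, 0, 2, -2/3, 29/24, -13/4, …
ICs: h(0) = 0, h′(0) = 0, h′′(0) = 4.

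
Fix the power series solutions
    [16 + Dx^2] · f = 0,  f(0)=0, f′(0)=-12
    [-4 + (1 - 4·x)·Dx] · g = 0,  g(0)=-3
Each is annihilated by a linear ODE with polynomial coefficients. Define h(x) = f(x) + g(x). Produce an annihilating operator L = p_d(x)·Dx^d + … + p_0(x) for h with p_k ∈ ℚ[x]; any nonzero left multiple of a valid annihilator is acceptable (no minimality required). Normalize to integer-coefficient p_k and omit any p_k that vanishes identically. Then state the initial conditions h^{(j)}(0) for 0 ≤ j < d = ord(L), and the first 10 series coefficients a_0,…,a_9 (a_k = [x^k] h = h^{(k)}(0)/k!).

f: a_k = 0, -12, 0, 32, 0, -128/5, 0, 1024/105, 0, -2048/945, …
g: a_k = -3, -12, -48, -192, -768, -3072, -12288, -49152, -196608, -786432, …
Weyl lclm of L_f,L_g ⇒ L₀ (ord ≤ 3).
L = (-448 + 512·x - 1024·x^2) + (48 - 320·x + 768·x^2 - 1024·x^3)·Dx + (-28 + 32·x - 64·x^2)·Dx^2 + (3 - 20·x + 48·x^2 - 64·x^3)·Dx^3  (order 3).
h: a_k = -3, -24, -48, -160, -768, -15488/5, -12288, -5159936/105, -196608, -743180288/945, …
ICs: h(0) = -3, h′(0) = -24, h′′(0) = -96.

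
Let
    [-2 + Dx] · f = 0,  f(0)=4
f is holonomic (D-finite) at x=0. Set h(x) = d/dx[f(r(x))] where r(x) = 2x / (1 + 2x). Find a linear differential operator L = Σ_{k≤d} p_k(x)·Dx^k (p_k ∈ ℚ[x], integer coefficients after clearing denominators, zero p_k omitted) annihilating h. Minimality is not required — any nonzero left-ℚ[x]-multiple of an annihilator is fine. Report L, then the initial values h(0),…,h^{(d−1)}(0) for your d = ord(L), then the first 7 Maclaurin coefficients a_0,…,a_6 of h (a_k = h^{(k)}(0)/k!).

f: a_k = 4, 8, 8, 16/3, 8/3, 16/15, 16/45, …
Substitute x→r, Dx→(1/r')Dx; clear ⇒ L₀.
h₀' ⇒ L via d/dx closure of L₀.
L = -8·x + (-1 - 4·x - 4·x^2)·Dx  (order 1).
h: a_k = 16, 0, -64, 512/3, -256, 2048/15, 5120/9, …
ICs: h(0) = 16.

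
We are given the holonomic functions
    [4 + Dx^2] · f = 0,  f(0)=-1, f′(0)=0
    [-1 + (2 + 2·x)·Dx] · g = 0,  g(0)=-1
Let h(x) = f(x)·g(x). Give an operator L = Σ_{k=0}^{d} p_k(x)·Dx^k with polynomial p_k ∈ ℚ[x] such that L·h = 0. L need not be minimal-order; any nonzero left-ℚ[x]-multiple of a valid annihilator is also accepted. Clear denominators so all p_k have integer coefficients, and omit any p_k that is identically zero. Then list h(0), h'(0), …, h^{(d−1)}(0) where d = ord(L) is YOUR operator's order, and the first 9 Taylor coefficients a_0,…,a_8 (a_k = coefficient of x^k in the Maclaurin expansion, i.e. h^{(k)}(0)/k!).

f: a_k = -1, 0, 2, 0, -2/3, 0, 4/45, 0, -2/315, …
g: a_k = -1, -1/2, 1/8, -1/16, 5/128, -7/256, 21/1024, -33/2048, 429/32768, …
Product ⇒ symmetric product L₀, ord ≤ 2.
L = (19 + 32·x + 16·x^2) + (-4 - 4·x)·Dx + (4 + 8·x + 4·x^2)·Dx^2  (order 2).
h: a_k = 1, 1/2, -17/8, -15/16, 337/384, 181/768, -5281/46080, -3811/92160, 199649/10321920, …
ICs: h(0) = 1, h′(0) = 1/2.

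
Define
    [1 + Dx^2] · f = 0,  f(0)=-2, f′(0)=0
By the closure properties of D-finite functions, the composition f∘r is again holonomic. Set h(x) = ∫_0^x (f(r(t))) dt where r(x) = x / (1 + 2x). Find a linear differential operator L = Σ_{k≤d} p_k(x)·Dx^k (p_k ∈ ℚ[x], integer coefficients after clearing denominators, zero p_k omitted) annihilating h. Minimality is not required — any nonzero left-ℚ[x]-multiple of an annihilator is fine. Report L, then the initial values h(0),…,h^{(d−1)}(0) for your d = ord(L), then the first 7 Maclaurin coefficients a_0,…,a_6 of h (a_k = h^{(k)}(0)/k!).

f: a_k = -2, 0, 1, 0, -1/12, 0, 1/360, …
h₀=f(r): pull back L_f along r ⇒ L₀.
Integrate: L := L₀·Dx.
L = Dx + (4 + 24·x + 48·x^2 + 32·x^3)·Dx^2 + (1 + 8·x + 24·x^2 + 32·x^3 + 16·x^4)·Dx^3  (order 3).
h: a_k = 0, -2, 0, 1/3, -1, 143/60, -47/9, …
ICs: h(0) = 0, h′(0) = -2, h′′(0) = 0.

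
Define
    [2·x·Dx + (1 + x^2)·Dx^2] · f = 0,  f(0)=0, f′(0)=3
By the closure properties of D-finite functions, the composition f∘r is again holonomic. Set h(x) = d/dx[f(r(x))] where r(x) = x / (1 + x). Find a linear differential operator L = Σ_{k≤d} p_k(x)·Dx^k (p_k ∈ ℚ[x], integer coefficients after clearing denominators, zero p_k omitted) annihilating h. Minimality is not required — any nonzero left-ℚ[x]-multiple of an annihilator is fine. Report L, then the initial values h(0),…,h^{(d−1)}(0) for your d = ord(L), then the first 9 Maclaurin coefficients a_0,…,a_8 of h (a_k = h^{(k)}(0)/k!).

f: a_k = 0, 3, 0, -1, 0, 3/5, 0, -3/7, 0, …
Change of var in L_f (x↦r) gives L₀.
Differentiate: ansatz ord ≤ ord L₀ ⇒ L.
L = (2 + 4·x) + (1 + 2·x + 2·x^2)·Dx  (order 1).
h: a_k = 3, -6, 6, 0, -12, 24, -24, 0, 48, …
ICs: h(0) = 3.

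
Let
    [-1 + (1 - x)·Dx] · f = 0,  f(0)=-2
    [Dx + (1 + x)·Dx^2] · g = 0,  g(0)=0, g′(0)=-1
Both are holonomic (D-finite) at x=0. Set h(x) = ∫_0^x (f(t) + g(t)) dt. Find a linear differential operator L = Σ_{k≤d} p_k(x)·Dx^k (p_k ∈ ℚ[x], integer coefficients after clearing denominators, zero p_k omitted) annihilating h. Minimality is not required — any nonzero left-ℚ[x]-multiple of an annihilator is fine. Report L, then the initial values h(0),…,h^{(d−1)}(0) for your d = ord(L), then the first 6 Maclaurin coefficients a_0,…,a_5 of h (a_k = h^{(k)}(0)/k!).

L = (10 + 2·x)·Dx^2 + (4 + 16·x + 4·x^2)·Dx^3 + (-3 - x + 3·x^2 + x^3)·Dx^4  (order 4).
h: a_k = 0, -2, -3/2, -1/2, -7/12, -7/20, …
ICs: h(0) = 0, h′(0) = -2, h′′(0) = -3, h′′′(0) = -3.

f: a_k = -2, -2, -2, -2, -2, -2, …
g: a_k = 0, -1, 1/2, -1/3, 1/4, -1/5, …
Sum ⇒ L₀ = lclm(L_f,L_g) in ℚ(x)⟨Dx⟩.
∫: right-multiply L₀ by Dx.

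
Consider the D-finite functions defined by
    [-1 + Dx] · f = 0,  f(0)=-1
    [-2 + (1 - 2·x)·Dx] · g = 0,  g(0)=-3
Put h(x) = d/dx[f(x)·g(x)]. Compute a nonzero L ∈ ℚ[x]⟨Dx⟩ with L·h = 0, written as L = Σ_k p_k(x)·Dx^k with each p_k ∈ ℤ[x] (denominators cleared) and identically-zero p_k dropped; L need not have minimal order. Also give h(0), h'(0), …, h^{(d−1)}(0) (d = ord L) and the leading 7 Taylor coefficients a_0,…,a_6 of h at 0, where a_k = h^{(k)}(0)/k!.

f: a_k = -1, -1, -1/2, -1/6, -1/24, -1/120, -1/720, …
g: a_k = -3, -6, -12, -24, -48, -96, -192, …
Sym-product of L_f,L_g gives L₀ (≤ ord 1).
h₀' ⇒ L via d/dx closure of L₀.
L = (13 - 12·x + 4·x^2) + (-3 + 8·x - 4·x^2)·Dx  (order 1).
h: a_k = 9, 39, 237/2, 633/2, 6331/8, 75973/40, 354541/80, …
ICs: h(0) = 9.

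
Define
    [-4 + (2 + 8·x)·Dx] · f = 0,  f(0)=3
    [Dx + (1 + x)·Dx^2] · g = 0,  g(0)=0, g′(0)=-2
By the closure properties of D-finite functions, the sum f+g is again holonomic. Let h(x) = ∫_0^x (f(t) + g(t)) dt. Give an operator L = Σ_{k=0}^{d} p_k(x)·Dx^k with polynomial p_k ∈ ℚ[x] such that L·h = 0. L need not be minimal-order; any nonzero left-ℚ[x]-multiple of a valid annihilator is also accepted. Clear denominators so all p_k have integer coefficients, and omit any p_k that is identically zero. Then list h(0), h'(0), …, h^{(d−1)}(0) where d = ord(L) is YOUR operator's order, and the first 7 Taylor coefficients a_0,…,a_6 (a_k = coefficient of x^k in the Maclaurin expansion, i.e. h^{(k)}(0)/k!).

L = (-8 + 4·x)·Dx^2 + (-10 - 8·x + 20·x^2)·Dx^3 + (-1 - 3·x + 6·x^2 + 8·x^3)·Dx^4  (order 4).
h: a_k = 0, 3, 2, -5/3, 17/6, -59/10, 209/15, …
ICs: h(0) = 0, h′(0) = 3, h′′(0) = 4, h′′′(0) = -10.

f: a_k = 3, 6, -6, 12, -30, 84, -252, …
g: a_k = 0, -2, 1, -2/3, 1/2, -2/5, 1/3, …
f+g: L₀ = lclm(L_f,L_g), ord ≤ 1+2.
h=∫₀ˣh₀: take L = L₀·Dx.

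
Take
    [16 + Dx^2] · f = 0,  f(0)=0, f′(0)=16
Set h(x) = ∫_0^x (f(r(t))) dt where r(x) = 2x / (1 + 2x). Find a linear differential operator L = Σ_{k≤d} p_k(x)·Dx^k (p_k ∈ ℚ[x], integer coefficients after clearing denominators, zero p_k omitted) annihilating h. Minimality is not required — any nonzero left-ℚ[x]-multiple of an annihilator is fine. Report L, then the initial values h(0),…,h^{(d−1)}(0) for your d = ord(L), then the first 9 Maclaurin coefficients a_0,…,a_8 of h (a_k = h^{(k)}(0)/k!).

L = 64·Dx + (4 + 24·x + 48·x^2 + 32·x^3)·Dx^2 + (1 + 8·x + 24·x^2 + 32·x^3 + 16·x^4)·Dx^3  (order 3).
h: a_k = 0, 0, 16, -64/3, -160/3, 1792/5, -49408/45, 15360/7, -630016/315, …
ICs: h(0) = 0, h′(0) = 0, h′′(0) = 32.

f: a_k = 0, 16, 0, -128/3, 0, 512/15, 0, -4096/315, 0, …
Change of var in L_f (x↦r) gives L₀.
h=∫h₀ ⇒ L = L₀·Dx.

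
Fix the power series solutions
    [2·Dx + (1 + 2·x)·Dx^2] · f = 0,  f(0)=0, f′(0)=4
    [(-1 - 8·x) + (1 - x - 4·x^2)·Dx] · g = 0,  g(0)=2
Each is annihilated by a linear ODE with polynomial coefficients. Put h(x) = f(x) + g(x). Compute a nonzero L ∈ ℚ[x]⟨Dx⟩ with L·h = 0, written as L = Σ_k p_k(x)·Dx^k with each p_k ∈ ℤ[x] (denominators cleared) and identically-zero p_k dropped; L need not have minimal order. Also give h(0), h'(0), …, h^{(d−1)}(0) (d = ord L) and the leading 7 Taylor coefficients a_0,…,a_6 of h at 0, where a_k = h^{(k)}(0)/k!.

f: a_k = 0, 4, -4, 16/3, -8, 64/5, -64/3, …
g: a_k = 2, 2, 10, 18, 58, 130, 362, …
f+g: L₀ = lclm(L_f,L_g), ord ≤ 2+1.
L = (-94 - 644·x - 1664·x^2 - 1920·x^3 - 1536·x^4)·Dx + (-23 - 324·x - 1448·x^2 - 3072·x^3 - 3904·x^4 - 2560·x^5)·Dx^2 + (6 + 35·x + 53·x^2 - 98·x^3 - 528·x^4 - 864·x^5 - 512·x^6)·Dx^3  (order 3).
h: a_k = 2, 6, 6, 70/3, 50, 714/5, 1022/3, …
ICs: h(0) = 2, h′(0) = 6, h′′(0) = 12.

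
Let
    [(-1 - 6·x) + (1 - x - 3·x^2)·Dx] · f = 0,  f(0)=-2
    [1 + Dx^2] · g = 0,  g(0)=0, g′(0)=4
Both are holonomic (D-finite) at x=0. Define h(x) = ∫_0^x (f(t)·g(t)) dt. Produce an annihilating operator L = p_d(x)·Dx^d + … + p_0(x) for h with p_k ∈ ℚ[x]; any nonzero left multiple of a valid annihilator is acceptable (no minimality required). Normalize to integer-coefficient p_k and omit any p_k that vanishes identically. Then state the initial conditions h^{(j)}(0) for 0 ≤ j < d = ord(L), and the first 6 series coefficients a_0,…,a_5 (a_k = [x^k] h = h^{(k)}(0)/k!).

L = (5 + x + 3·x^2)·Dx + (2 + 12·x)·Dx^2 + (-1 + x + 3·x^2)·Dx^3  (order 3).
h: a_k = 0, 0, -4, -8/3, -23/3, -164/15, …
ICs: h(0) = 0, h′(0) = 0, h′′(0) = -8.

f: a_k = -2, -2, -8, -14, -38, -80, …
g: a_k = 0, 4, 0, -2/3, 0, 1/30, …
f·g: L₀ = L_f ⊗_s L_g, ord ≤ 1·2.
Integrate: L := L₀·Dx.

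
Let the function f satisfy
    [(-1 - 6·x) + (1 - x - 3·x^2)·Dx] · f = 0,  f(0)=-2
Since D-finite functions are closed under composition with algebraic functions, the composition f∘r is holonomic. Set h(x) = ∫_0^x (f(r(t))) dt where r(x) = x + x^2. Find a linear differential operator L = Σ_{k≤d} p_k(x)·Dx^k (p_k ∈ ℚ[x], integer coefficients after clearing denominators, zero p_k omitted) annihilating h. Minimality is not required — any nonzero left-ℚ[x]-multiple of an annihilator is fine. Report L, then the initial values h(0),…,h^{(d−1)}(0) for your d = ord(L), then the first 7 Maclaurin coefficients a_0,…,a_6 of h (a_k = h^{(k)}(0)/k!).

L = (1 + 8·x + 18·x^2 + 12·x^3)·Dx + (-1 + x + 4·x^2 + 6·x^3 + 3·x^4)·Dx^2  (order 2).
h: a_k = 0, -2, -1, -10/3, -15/2, -88/5, -137/3, …
ICs: h(0) = 0, h′(0) = -2.

f: a_k = -2, -2, -8, -14, -38, -80, -194, …
L₀ from L_f via x↦r, Dx↦r'^{-1}Dx.
∫: right-multiply L₀ by Dx.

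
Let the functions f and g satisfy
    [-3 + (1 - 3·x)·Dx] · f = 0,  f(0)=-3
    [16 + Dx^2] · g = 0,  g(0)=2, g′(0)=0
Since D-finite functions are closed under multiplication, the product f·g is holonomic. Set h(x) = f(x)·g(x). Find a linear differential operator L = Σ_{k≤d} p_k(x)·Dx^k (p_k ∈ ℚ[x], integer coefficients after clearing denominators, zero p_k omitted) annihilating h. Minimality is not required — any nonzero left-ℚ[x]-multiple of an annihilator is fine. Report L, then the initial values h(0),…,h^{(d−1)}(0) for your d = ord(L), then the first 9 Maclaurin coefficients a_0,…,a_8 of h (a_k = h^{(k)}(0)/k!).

L = (-16 + 48·x) + 6·Dx + (-1 + 3·x)·Dx^2  (order 2).
h: a_k = -6, -18, -6, -18, -118, -354, -15418/15, -15418/5, -972358/105, …
ICs: h(0) = -6, h′(0) = -18.

f: a_k = -3, -9, -27, -81, -243, -729, -2187, -6561, -19683, …
g: a_k = 2, 0, -16, 0, 64/3, 0, -512/45, 0, 1024/315, …
Sym-product of L_f,L_g gives L₀ (≤ ord 2).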